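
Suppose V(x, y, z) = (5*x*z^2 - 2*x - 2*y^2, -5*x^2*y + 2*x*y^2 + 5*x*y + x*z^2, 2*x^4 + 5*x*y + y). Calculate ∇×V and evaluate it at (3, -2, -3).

(34, -296, 59)

(∇×V)₁ = ∂V₃/∂y − ∂V₂/∂z = -2*x*z + 5*x + 1
(∇×V)₂ = ∂V₁/∂z − ∂V₃/∂x = -8*x^3 + 10*x*z - 5*y
(∇×V)₃ = ∂V₂/∂x − ∂V₁/∂y = -10*x*y + 2*y^2 + 9*y + z^2
∇×V = (-2*x*z + 5*x + 1, -8*x^3 + 10*x*z - 5*y, -10*x*y + 2*y^2 + 9*y + z^2)
At (3, -2, -3): (34, -296, 59).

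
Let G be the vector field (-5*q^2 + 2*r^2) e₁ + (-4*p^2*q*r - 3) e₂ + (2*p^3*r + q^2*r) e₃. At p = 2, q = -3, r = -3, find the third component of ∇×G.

(∇×G)_3 = ∂G₂/∂p − ∂G₁/∂q
= -8*p*q*r − (-10*q)
= -8*p*q*r + 10*q
At (2, -3, -3): -174.

-174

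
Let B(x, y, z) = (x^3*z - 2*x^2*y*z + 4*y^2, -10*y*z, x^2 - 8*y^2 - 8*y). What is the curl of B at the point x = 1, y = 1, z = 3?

(-14, -3, -2)

(∇×B)₁ = ∂B₃/∂y − ∂B₂/∂z = -6*y - 8
(∇×B)₂ = ∂B₁/∂z − ∂B₃/∂x = x^3 - 2*x^2*y - 2*x
(∇×B)₃ = ∂B₂/∂x − ∂B₁/∂y = 2*x^2*z - 8*y
∇×B = (-6*y - 8, x^3 - 2*x^2*y - 2*x, 2*x^2*z - 8*y)
At (1, 1, 3): (-14, -3, -2).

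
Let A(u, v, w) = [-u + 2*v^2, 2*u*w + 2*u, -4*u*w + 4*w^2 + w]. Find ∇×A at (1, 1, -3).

(∇×A)₁ = ∂A₃/∂v − ∂A₂/∂w = -2*u
(∇×A)₂ = ∂A₁/∂w − ∂A₃/∂u = 4*w
(∇×A)₃ = ∂A₂/∂u − ∂A₁/∂v = -4*v + 2*w + 2
∇×A = (-2*u, 4*w, -4*v + 2*w + 2)
At (1, 1, -3): (-2, -12, -8).

(-2, -12, -8)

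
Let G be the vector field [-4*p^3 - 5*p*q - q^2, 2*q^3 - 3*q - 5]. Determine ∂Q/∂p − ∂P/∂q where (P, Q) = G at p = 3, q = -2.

∂G₂/∂p = 0
∂G₁/∂q = -5*p - 2*q
Scalar curl = 5*p + 2*q
At (3, -2): 11.

11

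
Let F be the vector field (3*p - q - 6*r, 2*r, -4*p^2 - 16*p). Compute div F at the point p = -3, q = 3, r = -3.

∂F₁/∂p = 3
∂F₂/∂q = 0
∂F₃/∂r = 0
∇·F = 3
At (-3, 3, -3): 3.

3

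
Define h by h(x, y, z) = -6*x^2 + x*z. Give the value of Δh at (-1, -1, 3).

∂²h/∂x² = -12
∂²h/∂y² = 0
∂²h/∂z² = 0
∇²h = -12
At (-1, -1, 3): -12.

-12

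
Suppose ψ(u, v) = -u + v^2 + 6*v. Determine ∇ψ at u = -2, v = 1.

∂ψ/∂u = -1
∂ψ/∂v = 2*v + 6
∇ψ = (-1, 2*v + 6)
At (-2, 1): (-1, 8).

(-1, 8)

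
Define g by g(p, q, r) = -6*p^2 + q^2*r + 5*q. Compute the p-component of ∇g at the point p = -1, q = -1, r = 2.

12

(∇g)_1 = ∂g/∂p = -12*p
At (-1, -1, 2): 12.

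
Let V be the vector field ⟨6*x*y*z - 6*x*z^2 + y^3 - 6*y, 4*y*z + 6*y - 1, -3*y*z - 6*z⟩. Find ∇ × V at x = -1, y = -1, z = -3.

(∇×V)₁ = ∂V₃/∂y − ∂V₂/∂z = -4*y - 3*z
(∇×V)₂ = ∂V₁/∂z − ∂V₃/∂x = 6*x*y - 12*x*z
(∇×V)₃ = ∂V₂/∂x − ∂V₁/∂y = -6*x*z - 3*y^2 + 6
∇×V = (-4*y - 3*z, 6*x*y - 12*x*z, -6*x*z - 3*y^2 + 6)
At (-1, -1, -3): (13, -30, -15).

(13, -30, -15)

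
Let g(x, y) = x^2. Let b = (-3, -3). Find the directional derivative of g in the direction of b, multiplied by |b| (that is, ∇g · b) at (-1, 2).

∂g/∂x = 2*x
∂g/∂y = 0
∇g at (-1, 2) = (-2, 0)
∇g · b = (-2)(-3) + (0)(-3) = 6

6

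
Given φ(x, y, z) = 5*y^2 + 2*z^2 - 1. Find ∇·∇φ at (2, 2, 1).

∂²φ/∂x² = 0
∂²φ/∂y² = 10
∂²φ/∂z² = 4
∇²φ = 14
At (2, 2, 1): 14.

14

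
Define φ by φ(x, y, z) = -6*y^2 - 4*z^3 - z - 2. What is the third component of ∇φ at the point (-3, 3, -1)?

-13

(∇φ)_3 = ∂φ/∂z = -12*z^2 - 1
At (-3, 3, -1): -13.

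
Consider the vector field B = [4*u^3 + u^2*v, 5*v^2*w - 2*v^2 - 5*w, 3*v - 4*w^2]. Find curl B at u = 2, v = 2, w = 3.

(-12, 0, -4)

(∇×B)₁ = ∂B₃/∂v − ∂B₂/∂w = -5*v^2 + 8
(∇×B)₂ = ∂B₁/∂w − ∂B₃/∂u = 0
(∇×B)₃ = ∂B₂/∂u − ∂B₁/∂v = -u^2
∇×B = (-5*v^2 + 8, 0, -u^2)
At (2, 2, 3): (-12, 0, -4).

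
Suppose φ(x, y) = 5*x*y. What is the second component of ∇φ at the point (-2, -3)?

-10

(∇φ)_2 = ∂φ/∂y = 5*x
At (-2, -3): -10.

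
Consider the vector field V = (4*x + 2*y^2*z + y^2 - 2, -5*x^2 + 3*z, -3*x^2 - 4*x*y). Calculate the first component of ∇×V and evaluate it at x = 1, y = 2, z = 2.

-7

(∇×V)_1 = ∂V₃/∂y − ∂V₂/∂z
= -4*x − (3)
= -4*x - 3
At (1, 2, 2): -7.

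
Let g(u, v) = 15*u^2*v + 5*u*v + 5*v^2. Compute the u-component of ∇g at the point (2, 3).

195

(∇g)_1 = ∂g/∂u = 30*u*v + 5*v
At (2, 3): 195.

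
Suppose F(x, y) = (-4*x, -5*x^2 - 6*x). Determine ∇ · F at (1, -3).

-4

∂F₁/∂x = -4
∂F₂/∂y = 0
∇·F = -4
At (1, -3): -4.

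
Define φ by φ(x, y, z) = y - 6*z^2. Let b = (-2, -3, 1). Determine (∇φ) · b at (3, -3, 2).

∂φ/∂x = 0
∂φ/∂y = 1
∂φ/∂z = -12*z
∇φ at (3, -3, 2) = (0, 1, -24)
∇φ · b = (0)(-2) + (1)(-3) + (-24)(1) = -27

-27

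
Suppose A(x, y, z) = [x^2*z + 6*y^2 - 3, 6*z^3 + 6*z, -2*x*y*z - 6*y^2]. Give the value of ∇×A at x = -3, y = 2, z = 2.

(-90, 17, -24)

(∇×A)₁ = ∂A₃/∂y − ∂A₂/∂z = -2*x*z - 12*y - 18*z^2 - 6
(∇×A)₂ = ∂A₁/∂z − ∂A₃/∂x = x^2 + 2*y*z
(∇×A)₃ = ∂A₂/∂x − ∂A₁/∂y = -12*y
∇×A = (-2*x*z - 12*y - 18*z^2 - 6, x^2 + 2*y*z, -12*y)
At (-3, 2, 2): (-90, 17, -24).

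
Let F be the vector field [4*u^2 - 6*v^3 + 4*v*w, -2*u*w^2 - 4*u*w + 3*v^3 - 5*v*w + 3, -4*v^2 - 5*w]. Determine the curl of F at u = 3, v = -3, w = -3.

(-15, -12, 168)

(∇×F)₁ = ∂F₃/∂v − ∂F₂/∂w = 4*u*w + 4*u - 3*v
(∇×F)₂ = ∂F₁/∂w − ∂F₃/∂u = 4*v
(∇×F)₃ = ∂F₂/∂u − ∂F₁/∂v = 18*v^2 - 2*w^2 - 8*w
∇×F = (4*u*w + 4*u - 3*v, 4*v, 18*v^2 - 2*w^2 - 8*w)
At (3, -3, -3): (-15, -12, 168).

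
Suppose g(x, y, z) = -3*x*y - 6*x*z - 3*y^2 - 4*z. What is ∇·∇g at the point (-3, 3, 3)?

-6

∂²g/∂x² = 0
∂²g/∂y² = -6
∂²g/∂z² = 0
∇²g = -6
At (-3, 3, 3): -6.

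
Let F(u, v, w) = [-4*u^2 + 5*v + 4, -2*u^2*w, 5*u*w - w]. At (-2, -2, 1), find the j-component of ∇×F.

-5

(∇×F)_2 = ∂F₁/∂w − ∂F₃/∂u
= 0 − (5*w)
= -5*w
At (-2, -2, 1): -5.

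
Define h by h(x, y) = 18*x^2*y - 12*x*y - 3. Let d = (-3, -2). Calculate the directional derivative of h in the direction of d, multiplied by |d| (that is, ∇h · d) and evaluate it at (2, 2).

∂h/∂x = 36*x*y - 12*y
∂h/∂y = 18*x^2 - 12*x
∇h at (2, 2) = (120, 48)
∇h · d = (120)(-3) + (48)(-2) = -456

-456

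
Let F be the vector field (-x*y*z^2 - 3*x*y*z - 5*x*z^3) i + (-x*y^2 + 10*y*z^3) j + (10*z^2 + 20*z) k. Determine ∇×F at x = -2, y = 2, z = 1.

(-60, 50, -12)

(∇×F)₁ = ∂F₃/∂y − ∂F₂/∂z = -30*y*z^2
(∇×F)₂ = ∂F₁/∂z − ∂F₃/∂x = -2*x*y*z - 3*x*y - 15*x*z^2
(∇×F)₃ = ∂F₂/∂x − ∂F₁/∂y = x*z^2 + 3*x*z - y^2
∇×F = (-30*y*z^2, -2*x*y*z - 3*x*y - 15*x*z^2, x*z^2 + 3*x*z - y^2)
At (-2, 2, 1): (-60, 50, -12).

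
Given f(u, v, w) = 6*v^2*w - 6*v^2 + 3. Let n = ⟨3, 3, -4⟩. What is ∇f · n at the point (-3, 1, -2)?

-132

∂f/∂u = 0
∂f/∂v = 12*v*w - 12*v
∂f/∂w = 6*v^2
∇f at (-3, 1, -2) = (0, -36, 6)
∇f · n = (0)(3) + (-36)(3) + (6)(-4) = -132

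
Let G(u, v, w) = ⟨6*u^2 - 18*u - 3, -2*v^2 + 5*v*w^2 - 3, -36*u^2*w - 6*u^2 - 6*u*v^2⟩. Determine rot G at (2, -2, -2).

(8, -240, 0)

(∇×G)₁ = ∂G₃/∂v − ∂G₂/∂w = -12*u*v - 10*v*w
(∇×G)₂ = ∂G₁/∂w − ∂G₃/∂u = 72*u*w + 12*u + 6*v^2
(∇×G)₃ = ∂G₂/∂u − ∂G₁/∂v = 0
∇×G = (-12*u*v - 10*v*w, 72*u*w + 12*u + 6*v^2, 0)
At (2, -2, -2): (8, -240, 0).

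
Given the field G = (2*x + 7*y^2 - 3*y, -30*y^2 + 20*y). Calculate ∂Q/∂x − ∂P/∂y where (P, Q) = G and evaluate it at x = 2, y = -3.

45

∂G₂/∂x = 0
∂G₁/∂y = 14*y - 3
Scalar curl = -14*y + 3
At (2, -3): 45.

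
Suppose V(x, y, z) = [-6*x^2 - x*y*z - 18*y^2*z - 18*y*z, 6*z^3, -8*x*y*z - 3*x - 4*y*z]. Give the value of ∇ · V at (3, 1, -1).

∂V₁/∂x = -12*x - y*z
∂V₂/∂y = 0
∂V₃/∂z = -8*x*y - 4*y
∇·V = -8*x*y - 12*x - y*z - 4*y
At (3, 1, -1): -63.

-63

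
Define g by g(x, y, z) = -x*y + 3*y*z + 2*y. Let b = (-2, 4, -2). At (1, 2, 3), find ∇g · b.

32

∂g/∂x = -y
∂g/∂y = -x + 3*z + 2
∂g/∂z = 3*y
∇g at (1, 2, 3) = (-2, 10, 6)
∇g · b = (-2)(-2) + (10)(4) + (6)(-2) = 32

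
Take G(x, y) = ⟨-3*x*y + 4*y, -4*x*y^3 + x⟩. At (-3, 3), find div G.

315

∂G₁/∂x = -3*y
∂G₂/∂y = -12*x*y^2
∇·G = -12*x*y^2 - 3*y
At (-3, 3): 315.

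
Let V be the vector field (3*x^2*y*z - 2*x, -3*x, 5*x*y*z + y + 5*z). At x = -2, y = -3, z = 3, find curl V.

(∇×V)₁ = ∂V₃/∂y − ∂V₂/∂z = 5*x*z + 1
(∇×V)₂ = ∂V₁/∂z − ∂V₃/∂x = 3*x^2*y - 5*y*z
(∇×V)₃ = ∂V₂/∂x − ∂V₁/∂y = -3*x^2*z - 3
∇×V = (5*x*z + 1, 3*x^2*y - 5*y*z, -3*x^2*z - 3)
At (-2, -3, 3): (-29, 9, -39).

(-29, 9, -39)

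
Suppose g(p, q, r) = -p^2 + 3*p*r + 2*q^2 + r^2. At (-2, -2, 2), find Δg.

4

∂²g/∂p² = -2
∂²g/∂q² = 4
∂²g/∂r² = 2
∇²g = 4
At (-2, -2, 2): 4.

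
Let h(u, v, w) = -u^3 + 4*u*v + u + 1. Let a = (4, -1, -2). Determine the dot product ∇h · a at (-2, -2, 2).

∂h/∂u = -3*u^2 + 4*v + 1
∂h/∂v = 4*u
∂h/∂w = 0
∇h at (-2, -2, 2) = (-19, -8, 0)
∇h · a = (-19)(4) + (-8)(-1) + (0)(-2) = -68

-68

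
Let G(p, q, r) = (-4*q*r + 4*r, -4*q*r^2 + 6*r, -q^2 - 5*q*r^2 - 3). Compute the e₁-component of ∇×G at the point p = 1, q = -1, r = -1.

(∇×G)_1 = ∂G₃/∂q − ∂G₂/∂r
= -2*q - 5*r^2 − (-8*q*r + 6)
= 8*q*r - 2*q - 5*r^2 - 6
At (1, -1, -1): -1.

-1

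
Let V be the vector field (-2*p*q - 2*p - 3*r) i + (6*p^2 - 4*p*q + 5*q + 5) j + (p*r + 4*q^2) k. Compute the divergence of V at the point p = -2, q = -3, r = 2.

15

∂V₁/∂p = -2*q - 2
∂V₂/∂q = -4*p + 5
∂V₃/∂r = p
∇·V = -3*p - 2*q + 3
At (-2, -3, 2): 15.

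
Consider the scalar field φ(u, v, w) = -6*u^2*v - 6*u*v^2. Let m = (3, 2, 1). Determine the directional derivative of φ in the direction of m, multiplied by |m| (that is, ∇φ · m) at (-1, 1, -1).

∂φ/∂u = -12*u*v - 6*v^2
∂φ/∂v = -6*u^2 - 12*u*v
∂φ/∂w = 0
∇φ at (-1, 1, -1) = (6, 6, 0)
∇φ · m = (6)(3) + (6)(2) + (0)(1) = 30

30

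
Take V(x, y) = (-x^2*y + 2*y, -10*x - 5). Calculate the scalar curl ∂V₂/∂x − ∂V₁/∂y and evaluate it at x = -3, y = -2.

∂V₂/∂x = -10
∂V₁/∂y = -x^2 + 2
Scalar curl = x^2 - 12
At (-3, -2): -3.

-3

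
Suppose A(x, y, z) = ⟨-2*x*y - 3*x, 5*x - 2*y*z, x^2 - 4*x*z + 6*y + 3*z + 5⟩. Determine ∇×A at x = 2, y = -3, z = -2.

(0, -12, 9)

(∇×A)₁ = ∂A₃/∂y − ∂A₂/∂z = 2*y + 6
(∇×A)₂ = ∂A₁/∂z − ∂A₃/∂x = -2*x + 4*z
(∇×A)₃ = ∂A₂/∂x − ∂A₁/∂y = 2*x + 5
∇×A = (2*y + 6, -2*x + 4*z, 2*x + 5)
At (2, -3, -2): (0, -12, 9).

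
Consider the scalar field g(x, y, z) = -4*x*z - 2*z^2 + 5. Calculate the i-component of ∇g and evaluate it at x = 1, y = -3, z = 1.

(∇g)_1 = ∂g/∂x = -4*z
At (1, -3, 1): -4.

-4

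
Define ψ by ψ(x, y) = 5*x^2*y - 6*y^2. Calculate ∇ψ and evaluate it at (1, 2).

(20, -19)

∂ψ/∂x = 10*x*y
∂ψ/∂y = 5*x^2 - 12*y
∇ψ = (10*x*y, 5*x^2 - 12*y)
At (1, 2): (20, -19).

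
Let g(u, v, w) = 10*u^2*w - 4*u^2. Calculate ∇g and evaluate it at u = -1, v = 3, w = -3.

(68, 0, 10)

∂g/∂u = 20*u*w - 8*u
∂g/∂v = 0
∂g/∂w = 10*u^2
∇g = (20*u*w - 8*u, 0, 10*u^2)
At (-1, 3, -3): (68, 0, 10).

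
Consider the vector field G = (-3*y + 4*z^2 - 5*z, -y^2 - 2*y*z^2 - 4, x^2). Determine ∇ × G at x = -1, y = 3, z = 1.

(∇×G)₁ = ∂G₃/∂y − ∂G₂/∂z = 4*y*z
(∇×G)₂ = ∂G₁/∂z − ∂G₃/∂x = -2*x + 8*z - 5
(∇×G)₃ = ∂G₂/∂x − ∂G₁/∂y = 3
∇×G = (4*y*z, -2*x + 8*z - 5, 3)
At (-1, 3, 1): (12, 5, 3).

(12, 5, 3)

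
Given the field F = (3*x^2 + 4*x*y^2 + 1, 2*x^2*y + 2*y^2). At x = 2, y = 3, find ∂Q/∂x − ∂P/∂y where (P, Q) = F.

∂F₂/∂x = 4*x*y
∂F₁/∂y = 8*x*y
Scalar curl = -4*x*y
At (2, 3): -24.

-24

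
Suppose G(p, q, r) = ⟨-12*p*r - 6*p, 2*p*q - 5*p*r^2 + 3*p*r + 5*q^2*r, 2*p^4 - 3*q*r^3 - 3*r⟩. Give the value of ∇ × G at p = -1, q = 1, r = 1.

(∇×G)₁ = ∂G₃/∂q − ∂G₂/∂r = 10*p*r - 3*p - 5*q^2 - 3*r^3
(∇×G)₂ = ∂G₁/∂r − ∂G₃/∂p = -8*p^3 - 12*p
(∇×G)₃ = ∂G₂/∂p − ∂G₁/∂q = 2*q - 5*r^2 + 3*r
∇×G = (10*p*r - 3*p - 5*q^2 - 3*r^3, -8*p^3 - 12*p, 2*q - 5*r^2 + 3*r)
At (-1, 1, 1): (-15, 20, 0).

(-15, 20, 0)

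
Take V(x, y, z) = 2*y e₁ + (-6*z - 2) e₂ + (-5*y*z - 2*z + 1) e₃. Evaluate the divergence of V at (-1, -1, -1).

∂V₁/∂x = 0
∂V₂/∂y = 0
∂V₃/∂z = -5*y - 2
∇·V = -5*y - 2
At (-1, -1, -1): 3.

3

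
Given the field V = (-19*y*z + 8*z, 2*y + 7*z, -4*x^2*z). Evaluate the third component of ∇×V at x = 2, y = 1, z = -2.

-38

(∇×V)_3 = ∂V₂/∂x − ∂V₁/∂y
= 0 − (-19*z)
= 19*z
At (2, 1, -2): -38.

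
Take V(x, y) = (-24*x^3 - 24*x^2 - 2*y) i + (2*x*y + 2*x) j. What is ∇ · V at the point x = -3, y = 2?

-510

∂V₁/∂x = -72*x^2 - 48*x
∂V₂/∂y = 2*x
∇·V = -72*x^2 - 46*x
At (-3, 2): -510.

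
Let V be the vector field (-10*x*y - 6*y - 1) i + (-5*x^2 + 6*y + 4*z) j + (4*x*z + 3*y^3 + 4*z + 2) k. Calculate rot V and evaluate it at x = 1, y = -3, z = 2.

(∇×V)₁ = ∂V₃/∂y − ∂V₂/∂z = 9*y^2 - 4
(∇×V)₂ = ∂V₁/∂z − ∂V₃/∂x = -4*z
(∇×V)₃ = ∂V₂/∂x − ∂V₁/∂y = 6
∇×V = (9*y^2 - 4, -4*z, 6)
At (1, -3, 2): (77, -8, 6).

(77, -8, 6)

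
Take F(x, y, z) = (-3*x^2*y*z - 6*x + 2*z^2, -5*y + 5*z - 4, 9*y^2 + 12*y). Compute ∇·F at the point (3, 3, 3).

-173

∂F₁/∂x = -6*x*y*z - 6
∂F₂/∂y = -5
∂F₃/∂z = 0
∇·F = -6*x*y*z - 11
At (3, 3, 3): -173.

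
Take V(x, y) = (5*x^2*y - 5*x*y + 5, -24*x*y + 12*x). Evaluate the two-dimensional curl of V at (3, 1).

∂V₂/∂x = -24*y + 12
∂V₁/∂y = 5*x^2 - 5*x
Scalar curl = -5*x^2 + 5*x - 24*y + 12
At (3, 1): -42.

-42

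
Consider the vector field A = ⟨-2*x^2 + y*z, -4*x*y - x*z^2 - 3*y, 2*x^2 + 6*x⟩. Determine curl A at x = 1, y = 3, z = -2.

(-4, -7, -14)

(∇×A)₁ = ∂A₃/∂y − ∂A₂/∂z = 2*x*z
(∇×A)₂ = ∂A₁/∂z − ∂A₃/∂x = -4*x + y - 6
(∇×A)₃ = ∂A₂/∂x − ∂A₁/∂y = -4*y - z^2 - z
∇×A = (2*x*z, -4*x + y - 6, -4*y - z^2 - z)
At (1, 3, -2): (-4, -7, -14).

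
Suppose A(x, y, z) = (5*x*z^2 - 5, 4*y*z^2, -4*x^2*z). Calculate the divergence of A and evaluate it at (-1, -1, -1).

5

∂A₁/∂x = 5*z^2
∂A₂/∂y = 4*z^2
∂A₃/∂z = -4*x^2
∇·A = -4*x^2 + 9*z^2
At (-1, -1, -1): 5.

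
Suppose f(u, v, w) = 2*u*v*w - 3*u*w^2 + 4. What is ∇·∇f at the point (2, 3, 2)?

-12

∂²f/∂u² = 0
∂²f/∂v² = 0
∂²f/∂w² = -6*u
∇²f = -6*u
At (2, 3, 2): -12.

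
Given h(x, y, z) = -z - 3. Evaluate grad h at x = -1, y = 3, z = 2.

∂h/∂x = 0
∂h/∂y = 0
∂h/∂z = -1
∇h = (0, 0, -1)
At (-1, 3, 2): (0, 0, -1).

(0, 0, -1)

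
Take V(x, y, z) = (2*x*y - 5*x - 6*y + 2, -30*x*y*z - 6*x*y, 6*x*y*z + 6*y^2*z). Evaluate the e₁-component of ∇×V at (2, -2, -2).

-96

(∇×V)_1 = ∂V₃/∂y − ∂V₂/∂z
= 6*x*z + 12*y*z − (-30*x*y)
= 30*x*y + 6*x*z + 12*y*z
At (2, -2, -2): -96.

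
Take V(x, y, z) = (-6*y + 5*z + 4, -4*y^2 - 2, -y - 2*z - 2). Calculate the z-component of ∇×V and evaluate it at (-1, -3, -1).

6

(∇×V)_3 = ∂V₂/∂x − ∂V₁/∂y
= 0 − (-6)
= 6
At (-1, -3, -1): 6.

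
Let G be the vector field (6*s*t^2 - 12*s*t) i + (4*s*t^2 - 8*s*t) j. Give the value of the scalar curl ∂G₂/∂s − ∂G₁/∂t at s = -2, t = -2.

∂G₂/∂s = 4*t^2 - 8*t
∂G₁/∂t = 12*s*t - 12*s
Scalar curl = -12*s*t + 12*s + 4*t^2 - 8*t
At (-2, -2): -40.

-40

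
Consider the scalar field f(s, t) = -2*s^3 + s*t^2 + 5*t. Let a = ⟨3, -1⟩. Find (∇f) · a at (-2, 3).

∂f/∂s = -6*s^2 + t^2
∂f/∂t = 2*s*t + 5
∇f at (-2, 3) = (-15, -7)
∇f · a = (-15)(3) + (-7)(-1) = -38

-38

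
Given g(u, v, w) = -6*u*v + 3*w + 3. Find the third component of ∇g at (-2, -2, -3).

(∇g)_3 = ∂g/∂w = 3
At (-2, -2, -3): 3.

3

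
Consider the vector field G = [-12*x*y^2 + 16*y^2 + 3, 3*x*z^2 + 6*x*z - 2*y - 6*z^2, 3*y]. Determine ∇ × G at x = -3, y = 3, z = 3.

(∇×G)₁ = ∂G₃/∂y − ∂G₂/∂z = -6*x*z - 6*x + 12*z + 3
(∇×G)₂ = ∂G₁/∂z − ∂G₃/∂x = 0
(∇×G)₃ = ∂G₂/∂x − ∂G₁/∂y = 24*x*y - 32*y + 3*z^2 + 6*z
∇×G = (-6*x*z - 6*x + 12*z + 3, 0, 24*x*y - 32*y + 3*z^2 + 6*z)
At (-3, 3, 3): (111, 0, -267).

(111, 0, -267)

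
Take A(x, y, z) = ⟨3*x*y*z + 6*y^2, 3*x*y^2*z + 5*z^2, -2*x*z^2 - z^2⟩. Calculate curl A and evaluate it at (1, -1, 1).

(-13, -1, 12)

(∇×A)₁ = ∂A₃/∂y − ∂A₂/∂z = -3*x*y^2 - 10*z
(∇×A)₂ = ∂A₁/∂z − ∂A₃/∂x = 3*x*y + 2*z^2
(∇×A)₃ = ∂A₂/∂x − ∂A₁/∂y = -3*x*z + 3*y^2*z - 12*y
∇×A = (-3*x*y^2 - 10*z, 3*x*y + 2*z^2, -3*x*z + 3*y^2*z - 12*y)
At (1, -1, 1): (-13, -1, 12).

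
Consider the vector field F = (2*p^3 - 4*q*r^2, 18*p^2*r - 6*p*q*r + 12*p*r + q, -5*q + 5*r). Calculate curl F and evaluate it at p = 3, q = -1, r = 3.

(∇×F)₁ = ∂F₃/∂q − ∂F₂/∂r = -18*p^2 + 6*p*q - 12*p - 5
(∇×F)₂ = ∂F₁/∂r − ∂F₃/∂p = -8*q*r
(∇×F)₃ = ∂F₂/∂p − ∂F₁/∂q = 36*p*r - 6*q*r + 4*r^2 + 12*r
∇×F = (-18*p^2 + 6*p*q - 12*p - 5, -8*q*r, 36*p*r - 6*q*r + 4*r^2 + 12*r)
At (3, -1, 3): (-221, 24, 414).

(-221, 24, 414)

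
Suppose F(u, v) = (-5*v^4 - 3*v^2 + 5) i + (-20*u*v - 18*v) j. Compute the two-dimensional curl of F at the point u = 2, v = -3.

-498

∂F₂/∂u = -20*v
∂F₁/∂v = -20*v^3 - 6*v
Scalar curl = 20*v^3 - 14*v
At (2, -3): -498.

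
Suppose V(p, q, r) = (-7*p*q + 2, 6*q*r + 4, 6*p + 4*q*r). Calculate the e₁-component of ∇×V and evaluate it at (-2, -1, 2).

14

(∇×V)_1 = ∂V₃/∂q − ∂V₂/∂r
= 4*r − (6*q)
= -6*q + 4*r
At (-2, -1, 2): 14.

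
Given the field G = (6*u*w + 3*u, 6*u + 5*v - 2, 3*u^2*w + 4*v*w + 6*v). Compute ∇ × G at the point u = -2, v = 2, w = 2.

(∇×G)₁ = ∂G₃/∂v − ∂G₂/∂w = 4*w + 6
(∇×G)₂ = ∂G₁/∂w − ∂G₃/∂u = -6*u*w + 6*u
(∇×G)₃ = ∂G₂/∂u − ∂G₁/∂v = 6
∇×G = (4*w + 6, -6*u*w + 6*u, 6)
At (-2, 2, 2): (14, 12, 6).

(14, 12, 6)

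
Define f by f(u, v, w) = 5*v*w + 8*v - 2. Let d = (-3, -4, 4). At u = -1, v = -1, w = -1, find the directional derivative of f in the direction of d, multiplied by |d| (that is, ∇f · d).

-32

∂f/∂u = 0
∂f/∂v = 5*w + 8
∂f/∂w = 5*v
∇f at (-1, -1, -1) = (0, 3, -5)
∇f · d = (0)(-3) + (3)(-4) + (-5)(4) = -32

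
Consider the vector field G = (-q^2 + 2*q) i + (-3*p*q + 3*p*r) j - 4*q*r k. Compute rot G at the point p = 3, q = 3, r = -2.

(∇×G)₁ = ∂G₃/∂q − ∂G₂/∂r = -3*p - 4*r
(∇×G)₂ = ∂G₁/∂r − ∂G₃/∂p = 0
(∇×G)₃ = ∂G₂/∂p − ∂G₁/∂q = -q + 3*r - 2
∇×G = (-3*p - 4*r, 0, -q + 3*r - 2)
At (3, 3, -2): (-1, 0, -11).

(-1, 0, -11)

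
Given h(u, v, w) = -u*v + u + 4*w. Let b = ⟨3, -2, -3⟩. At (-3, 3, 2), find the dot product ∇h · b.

-24

∂h/∂u = -v + 1
∂h/∂v = -u
∂h/∂w = 4
∇h at (-3, 3, 2) = (-2, 3, 4)
∇h · b = (-2)(3) + (3)(-2) + (4)(-3) = -24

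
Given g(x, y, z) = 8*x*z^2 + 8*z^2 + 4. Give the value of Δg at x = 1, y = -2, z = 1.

∂²g/∂x² = 0
∂²g/∂y² = 0
∂²g/∂z² = 16*(x + 1)
∇²g = 16*x + 16
At (1, -2, 1): 32.

32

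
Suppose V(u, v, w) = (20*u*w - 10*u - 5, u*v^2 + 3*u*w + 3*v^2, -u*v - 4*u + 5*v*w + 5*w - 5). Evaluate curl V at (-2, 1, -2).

(-2, -35, -5)

(∇×V)₁ = ∂V₃/∂v − ∂V₂/∂w = -4*u + 5*w
(∇×V)₂ = ∂V₁/∂w − ∂V₃/∂u = 20*u + v + 4
(∇×V)₃ = ∂V₂/∂u − ∂V₁/∂v = v^2 + 3*w
∇×V = (-4*u + 5*w, 20*u + v + 4, v^2 + 3*w)
At (-2, 1, -2): (-2, -35, -5).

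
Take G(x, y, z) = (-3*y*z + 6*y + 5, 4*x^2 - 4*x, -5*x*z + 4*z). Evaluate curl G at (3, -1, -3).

(∇×G)₁ = ∂G₃/∂y − ∂G₂/∂z = 0
(∇×G)₂ = ∂G₁/∂z − ∂G₃/∂x = -3*y + 5*z
(∇×G)₃ = ∂G₂/∂x − ∂G₁/∂y = 8*x + 3*z - 10
∇×G = (0, -3*y + 5*z, 8*x + 3*z - 10)
At (3, -1, -3): (0, -12, 5).

(0, -12, 5)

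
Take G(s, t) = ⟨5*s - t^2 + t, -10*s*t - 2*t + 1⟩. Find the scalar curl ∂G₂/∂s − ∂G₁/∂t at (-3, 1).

-9

∂G₂/∂s = -10*t
∂G₁/∂t = -2*t + 1
Scalar curl = -8*t - 1
At (-3, 1): -9.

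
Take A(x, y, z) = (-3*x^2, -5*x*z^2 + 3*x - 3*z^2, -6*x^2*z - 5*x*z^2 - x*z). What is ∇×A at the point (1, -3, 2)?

(32, 46, -17)

(∇×A)₁ = ∂A₃/∂y − ∂A₂/∂z = 10*x*z + 6*z
(∇×A)₂ = ∂A₁/∂z − ∂A₃/∂x = 12*x*z + 5*z^2 + z
(∇×A)₃ = ∂A₂/∂x − ∂A₁/∂y = -5*z^2 + 3
∇×A = (10*x*z + 6*z, 12*x*z + 5*z^2 + z, -5*z^2 + 3)
At (1, -3, 2): (32, 46, -17).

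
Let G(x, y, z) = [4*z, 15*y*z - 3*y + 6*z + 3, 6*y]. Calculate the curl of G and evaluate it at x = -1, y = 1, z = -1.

(-15, 4, 0)

(∇×G)₁ = ∂G₃/∂y − ∂G₂/∂z = -15*y
(∇×G)₂ = ∂G₁/∂z − ∂G₃/∂x = 4
(∇×G)₃ = ∂G₂/∂x − ∂G₁/∂y = 0
∇×G = (-15*y, 4, 0)
At (-1, 1, -1): (-15, 4, 0).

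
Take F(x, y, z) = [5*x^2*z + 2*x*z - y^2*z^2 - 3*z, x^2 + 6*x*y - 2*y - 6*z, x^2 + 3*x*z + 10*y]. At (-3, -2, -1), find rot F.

(16, 53, -22)

(∇×F)₁ = ∂F₃/∂y − ∂F₂/∂z = 16
(∇×F)₂ = ∂F₁/∂z − ∂F₃/∂x = 5*x^2 - 2*y^2*z - 3*z - 3
(∇×F)₃ = ∂F₂/∂x − ∂F₁/∂y = 2*x + 2*y*z^2 + 6*y
∇×F = (16, 5*x^2 - 2*y^2*z - 3*z - 3, 2*x + 2*y*z^2 + 6*y)
At (-3, -2, -1): (16, 53, -22).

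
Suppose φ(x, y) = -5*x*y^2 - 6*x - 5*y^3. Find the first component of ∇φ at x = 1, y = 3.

(∇φ)_1 = ∂φ/∂x = -5*y^2 - 6
At (1, 3): -51.

-51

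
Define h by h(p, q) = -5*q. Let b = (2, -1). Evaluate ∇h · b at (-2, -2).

5

∂h/∂p = 0
∂h/∂q = -5
∇h at (-2, -2) = (0, -5)
∇h · b = (0)(2) + (-5)(-1) = 5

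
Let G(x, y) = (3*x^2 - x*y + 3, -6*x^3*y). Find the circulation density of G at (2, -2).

∂G₂/∂x = -18*x^2*y
∂G₁/∂y = -x
Scalar curl = -18*x^2*y + x
At (2, -2): 146.

146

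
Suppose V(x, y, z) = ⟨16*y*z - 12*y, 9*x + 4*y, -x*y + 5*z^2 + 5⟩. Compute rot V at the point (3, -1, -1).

(∇×V)₁ = ∂V₃/∂y − ∂V₂/∂z = -x
(∇×V)₂ = ∂V₁/∂z − ∂V₃/∂x = 17*y
(∇×V)₃ = ∂V₂/∂x − ∂V₁/∂y = -16*z + 21
∇×V = (-x, 17*y, -16*z + 21)
At (3, -1, -1): (-3, -17, 37).

(-3, -17, 37)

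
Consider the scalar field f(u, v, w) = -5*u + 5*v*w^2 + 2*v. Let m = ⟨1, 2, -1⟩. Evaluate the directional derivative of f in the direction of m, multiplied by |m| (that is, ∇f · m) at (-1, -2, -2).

∂f/∂u = -5
∂f/∂v = 5*w^2 + 2
∂f/∂w = 10*v*w
∇f at (-1, -2, -2) = (-5, 22, 40)
∇f · m = (-5)(1) + (22)(2) + (40)(-1) = -1

-1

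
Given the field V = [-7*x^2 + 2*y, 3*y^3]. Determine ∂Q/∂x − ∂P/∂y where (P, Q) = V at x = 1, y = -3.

∂V₂/∂x = 0
∂V₁/∂y = 2
Scalar curl = -2
At (1, -3): -2.

-2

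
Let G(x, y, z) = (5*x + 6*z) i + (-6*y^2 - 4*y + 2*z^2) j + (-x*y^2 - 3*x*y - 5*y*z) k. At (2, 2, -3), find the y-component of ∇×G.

16

(∇×G)_2 = ∂G₁/∂z − ∂G₃/∂x
= 6 − (-y^2 - 3*y)
= y^2 + 3*y + 6
At (2, 2, -3): 16.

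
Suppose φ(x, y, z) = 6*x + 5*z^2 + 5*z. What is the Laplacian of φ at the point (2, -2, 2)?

∂²φ/∂x² = 0
∂²φ/∂y² = 0
∂²φ/∂z² = 10
∇²φ = 10
At (2, -2, 2): 10.

10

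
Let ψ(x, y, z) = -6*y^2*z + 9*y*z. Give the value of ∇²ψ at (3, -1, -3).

∂²ψ/∂x² = 0
∂²ψ/∂y² = -12*z
∂²ψ/∂z² = 0
∇²ψ = -12*z
At (3, -1, -3): 36.

36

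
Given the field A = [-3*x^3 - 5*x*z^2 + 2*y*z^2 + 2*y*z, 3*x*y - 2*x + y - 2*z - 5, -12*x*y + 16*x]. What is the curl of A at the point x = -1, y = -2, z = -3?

(∇×A)₁ = ∂A₃/∂y − ∂A₂/∂z = -12*x + 2
(∇×A)₂ = ∂A₁/∂z − ∂A₃/∂x = -10*x*z + 4*y*z + 14*y - 16
(∇×A)₃ = ∂A₂/∂x − ∂A₁/∂y = 3*y - 2*z^2 - 2*z - 2
∇×A = (-12*x + 2, -10*x*z + 4*y*z + 14*y - 16, 3*y - 2*z^2 - 2*z - 2)
At (-1, -2, -3): (14, -50, -20).

(14, -50, -20)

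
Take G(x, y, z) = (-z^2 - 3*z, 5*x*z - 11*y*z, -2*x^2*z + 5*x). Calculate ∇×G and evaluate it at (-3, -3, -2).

(-18, 20, -10)

(∇×G)₁ = ∂G₃/∂y − ∂G₂/∂z = -5*x + 11*y
(∇×G)₂ = ∂G₁/∂z − ∂G₃/∂x = 4*x*z - 2*z - 8
(∇×G)₃ = ∂G₂/∂x − ∂G₁/∂y = 5*z
∇×G = (-5*x + 11*y, 4*x*z - 2*z - 8, 5*z)
At (-3, -3, -2): (-18, 20, -10).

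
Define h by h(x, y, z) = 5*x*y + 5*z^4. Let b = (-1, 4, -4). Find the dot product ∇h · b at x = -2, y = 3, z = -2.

585

∂h/∂x = 5*y
∂h/∂y = 5*x
∂h/∂z = 20*z^3
∇h at (-2, 3, -2) = (15, -10, -160)
∇h · b = (15)(-1) + (-10)(4) + (-160)(-4) = 585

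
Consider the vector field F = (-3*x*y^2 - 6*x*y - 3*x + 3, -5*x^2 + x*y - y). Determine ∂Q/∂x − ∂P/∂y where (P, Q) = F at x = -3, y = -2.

∂F₂/∂x = -10*x + y
∂F₁/∂y = -6*x*y - 6*x
Scalar curl = 6*x*y - 4*x + y
At (-3, -2): 46.

46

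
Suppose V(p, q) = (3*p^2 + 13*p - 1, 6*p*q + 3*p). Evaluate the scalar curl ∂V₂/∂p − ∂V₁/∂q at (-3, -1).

∂V₂/∂p = 6*q + 3
∂V₁/∂q = 0
Scalar curl = 6*q + 3
At (-3, -1): -3.

-3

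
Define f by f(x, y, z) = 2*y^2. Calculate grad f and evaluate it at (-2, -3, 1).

∂f/∂x = 0
∂f/∂y = 4*y
∂f/∂z = 0
∇f = (0, 4*y, 0)
At (-2, -3, 1): (0, -12, 0).

(0, -12, 0)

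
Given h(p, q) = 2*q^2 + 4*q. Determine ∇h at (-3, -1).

(0, 0)

∂h/∂p = 0
∂h/∂q = 4*q + 4
∇h = (0, 4*q + 4)
At (-3, -1): (0, 0).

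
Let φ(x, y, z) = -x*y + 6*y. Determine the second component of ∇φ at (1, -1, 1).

5

(∇φ)_2 = ∂φ/∂y = -x + 6
At (1, -1, 1): 5.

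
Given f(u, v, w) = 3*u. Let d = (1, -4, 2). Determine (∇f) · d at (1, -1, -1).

3

∂f/∂u = 3
∂f/∂v = 0
∂f/∂w = 0
∇f at (1, -1, -1) = (3, 0, 0)
∇f · d = (3)(1) + (0)(-4) + (0)(2) = 3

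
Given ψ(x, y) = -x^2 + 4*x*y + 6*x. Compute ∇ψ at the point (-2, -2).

(2, -8)

∂ψ/∂x = -2*x + 4*y + 6
∂ψ/∂y = 4*x
∇ψ = (-2*x + 4*y + 6, 4*x)
At (-2, -2): (2, -8).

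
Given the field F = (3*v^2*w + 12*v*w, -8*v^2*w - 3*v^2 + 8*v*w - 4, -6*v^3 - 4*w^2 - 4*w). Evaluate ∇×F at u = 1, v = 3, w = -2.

(-114, 63, 60)

(∇×F)₁ = ∂F₃/∂v − ∂F₂/∂w = -10*v^2 - 8*v
(∇×F)₂ = ∂F₁/∂w − ∂F₃/∂u = 3*v^2 + 12*v
(∇×F)₃ = ∂F₂/∂u − ∂F₁/∂v = -6*v*w - 12*w
∇×F = (-10*v^2 - 8*v, 3*v^2 + 12*v, -6*v*w - 12*w)
At (1, 3, -2): (-114, 63, 60).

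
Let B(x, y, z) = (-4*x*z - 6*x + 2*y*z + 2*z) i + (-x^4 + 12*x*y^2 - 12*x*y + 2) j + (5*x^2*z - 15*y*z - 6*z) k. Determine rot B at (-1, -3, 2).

(-30, 20, 144)

(∇×B)₁ = ∂B₃/∂y − ∂B₂/∂z = -15*z
(∇×B)₂ = ∂B₁/∂z − ∂B₃/∂x = -10*x*z - 4*x + 2*y + 2
(∇×B)₃ = ∂B₂/∂x − ∂B₁/∂y = -4*x^3 + 12*y^2 - 12*y - 2*z
∇×B = (-15*z, -10*x*z - 4*x + 2*y + 2, -4*x^3 + 12*y^2 - 12*y - 2*z)
At (-1, -3, 2): (-30, 20, 144).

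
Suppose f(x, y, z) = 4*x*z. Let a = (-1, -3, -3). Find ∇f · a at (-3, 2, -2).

44

∂f/∂x = 4*z
∂f/∂y = 0
∂f/∂z = 4*x
∇f at (-3, 2, -2) = (-8, 0, -12)
∇f · a = (-8)(-1) + (0)(-3) + (-12)(-3) = 44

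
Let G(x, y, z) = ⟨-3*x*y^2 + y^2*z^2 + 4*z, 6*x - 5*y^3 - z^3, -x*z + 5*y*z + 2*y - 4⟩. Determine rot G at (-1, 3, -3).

(∇×G)₁ = ∂G₃/∂y − ∂G₂/∂z = 3*z^2 + 5*z + 2
(∇×G)₂ = ∂G₁/∂z − ∂G₃/∂x = 2*y^2*z + z + 4
(∇×G)₃ = ∂G₂/∂x − ∂G₁/∂y = 6*x*y - 2*y*z^2 + 6
∇×G = (3*z^2 + 5*z + 2, 2*y^2*z + z + 4, 6*x*y - 2*y*z^2 + 6)
At (-1, 3, -3): (14, -53, -66).

(14, -53, -66)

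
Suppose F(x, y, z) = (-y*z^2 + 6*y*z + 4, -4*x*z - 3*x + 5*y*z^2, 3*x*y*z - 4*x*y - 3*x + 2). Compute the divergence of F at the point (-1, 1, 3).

∂F₁/∂x = 0
∂F₂/∂y = 5*z^2
∂F₃/∂z = 3*x*y
∇·F = 3*x*y + 5*z^2
At (-1, 1, 3): 42.

42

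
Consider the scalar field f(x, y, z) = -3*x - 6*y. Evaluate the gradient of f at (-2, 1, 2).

∂f/∂x = -3
∂f/∂y = -6
∂f/∂z = 0
∇f = (-3, -6, 0)
At (-2, 1, 2): (-3, -6, 0).

(-3, -6, 0)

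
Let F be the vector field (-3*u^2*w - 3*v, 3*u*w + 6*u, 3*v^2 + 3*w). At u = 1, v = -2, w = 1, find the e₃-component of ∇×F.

(∇×F)_3 = ∂F₂/∂u − ∂F₁/∂v
= 3*w + 6 − (-3)
= 3*w + 9
At (1, -2, 1): 12.

12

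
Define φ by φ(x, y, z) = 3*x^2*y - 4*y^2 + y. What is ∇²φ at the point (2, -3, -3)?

∂²φ/∂x² = 6*y
∂²φ/∂y² = -8
∂²φ/∂z² = 0
∇²φ = 6*y - 8
At (2, -3, -3): -26.

-26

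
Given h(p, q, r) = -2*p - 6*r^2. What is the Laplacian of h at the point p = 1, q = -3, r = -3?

-12

∂²h/∂p² = 0
∂²h/∂q² = 0
∂²h/∂r² = -12
∇²h = -12
At (1, -3, -3): -12.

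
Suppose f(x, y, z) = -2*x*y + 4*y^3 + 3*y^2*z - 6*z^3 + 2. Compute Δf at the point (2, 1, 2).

∂²f/∂x² = 0
∂²f/∂y² = 6*(4*y + z)
∂²f/∂z² = -36*z
∇²f = 24*y - 30*z
At (2, 1, 2): -36.

-36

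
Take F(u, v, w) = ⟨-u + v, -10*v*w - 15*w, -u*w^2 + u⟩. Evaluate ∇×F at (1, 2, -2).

(∇×F)₁ = ∂F₃/∂v − ∂F₂/∂w = 10*v + 15
(∇×F)₂ = ∂F₁/∂w − ∂F₃/∂u = w^2 - 1
(∇×F)₃ = ∂F₂/∂u − ∂F₁/∂v = -1
∇×F = (10*v + 15, w^2 - 1, -1)
At (1, 2, -2): (35, 3, -1).

(35, 3, -1)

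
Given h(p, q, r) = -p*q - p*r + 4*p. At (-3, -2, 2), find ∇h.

(4, 3, 3)

∂h/∂p = -q - r + 4
∂h/∂q = -p
∂h/∂r = -p
∇h = (-q - r + 4, -p, -p)
At (-3, -2, 2): (4, 3, 3).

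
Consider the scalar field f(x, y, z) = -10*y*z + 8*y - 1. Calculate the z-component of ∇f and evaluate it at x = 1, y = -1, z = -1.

10

(∇f)_3 = ∂f/∂z = -10*y
At (1, -1, -1): 10.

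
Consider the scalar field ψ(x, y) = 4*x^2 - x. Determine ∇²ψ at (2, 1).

8

∂²ψ/∂x² = 8
∂²ψ/∂y² = 0
∇²ψ = 8
At (2, 1): 8.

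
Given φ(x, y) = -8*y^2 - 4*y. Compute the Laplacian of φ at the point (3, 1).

∂²φ/∂x² = 0
∂²φ/∂y² = -16
∇²φ = -16
At (3, 1): -16.

-16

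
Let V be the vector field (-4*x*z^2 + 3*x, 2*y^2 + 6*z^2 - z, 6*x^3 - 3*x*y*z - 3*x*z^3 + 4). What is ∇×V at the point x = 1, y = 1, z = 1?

(∇×V)₁ = ∂V₃/∂y − ∂V₂/∂z = -3*x*z - 12*z + 1
(∇×V)₂ = ∂V₁/∂z − ∂V₃/∂x = -18*x^2 - 8*x*z + 3*y*z + 3*z^3
(∇×V)₃ = ∂V₂/∂x − ∂V₁/∂y = 0
∇×V = (-3*x*z - 12*z + 1, -18*x^2 - 8*x*z + 3*y*z + 3*z^3, 0)
At (1, 1, 1): (-14, -20, 0).

(-14, -20, 0)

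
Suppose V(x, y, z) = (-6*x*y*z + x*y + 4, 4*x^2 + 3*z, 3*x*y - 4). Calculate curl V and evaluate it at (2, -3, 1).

(∇×V)₁ = ∂V₃/∂y − ∂V₂/∂z = 3*x - 3
(∇×V)₂ = ∂V₁/∂z − ∂V₃/∂x = -6*x*y - 3*y
(∇×V)₃ = ∂V₂/∂x − ∂V₁/∂y = 6*x*z + 7*x
∇×V = (3*x - 3, -6*x*y - 3*y, 6*x*z + 7*x)
At (2, -3, 1): (3, 45, 26).

(3, 45, 26)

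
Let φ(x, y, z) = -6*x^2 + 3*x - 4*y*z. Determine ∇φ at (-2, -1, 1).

∂φ/∂x = -12*x + 3
∂φ/∂y = -4*z
∂φ/∂z = -4*y
∇φ = (-12*x + 3, -4*z, -4*y)
At (-2, -1, 1): (27, -4, 4).

(27, -4, 4)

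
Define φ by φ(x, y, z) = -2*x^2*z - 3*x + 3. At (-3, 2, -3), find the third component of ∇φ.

(∇φ)_3 = ∂φ/∂z = -2*x^2
At (-3, 2, -3): -18.

-18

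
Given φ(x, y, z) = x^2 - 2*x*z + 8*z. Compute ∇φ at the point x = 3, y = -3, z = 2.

(2, 0, 2)

∂φ/∂x = 2*x - 2*z
∂φ/∂y = 0
∂φ/∂z = -2*x + 8
∇φ = (2*x - 2*z, 0, -2*x + 8)
At (3, -3, 2): (2, 0, 2).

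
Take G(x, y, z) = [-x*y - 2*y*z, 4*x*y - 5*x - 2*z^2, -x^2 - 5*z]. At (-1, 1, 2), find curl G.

(8, -4, 2)

(∇×G)₁ = ∂G₃/∂y − ∂G₂/∂z = 4*z
(∇×G)₂ = ∂G₁/∂z − ∂G₃/∂x = 2*x - 2*y
(∇×G)₃ = ∂G₂/∂x − ∂G₁/∂y = x + 4*y + 2*z - 5
∇×G = (4*z, 2*x - 2*y, x + 4*y + 2*z - 5)
At (-1, 1, 2): (8, -4, 2).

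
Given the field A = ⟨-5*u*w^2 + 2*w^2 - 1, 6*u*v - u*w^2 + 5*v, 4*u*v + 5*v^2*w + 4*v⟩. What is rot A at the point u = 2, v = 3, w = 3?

(114, -60, 9)

(∇×A)₁ = ∂A₃/∂v − ∂A₂/∂w = 2*u*w + 4*u + 10*v*w + 4
(∇×A)₂ = ∂A₁/∂w − ∂A₃/∂u = -10*u*w - 4*v + 4*w
(∇×A)₃ = ∂A₂/∂u − ∂A₁/∂v = 6*v - w^2
∇×A = (2*u*w + 4*u + 10*v*w + 4, -10*u*w - 4*v + 4*w, 6*v - w^2)
At (2, 3, 3): (114, -60, 9).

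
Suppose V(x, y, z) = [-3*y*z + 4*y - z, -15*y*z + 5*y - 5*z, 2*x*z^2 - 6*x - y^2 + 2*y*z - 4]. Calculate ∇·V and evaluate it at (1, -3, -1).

∂V₁/∂x = 0
∂V₂/∂y = -15*z + 5
∂V₃/∂z = 4*x*z + 2*y
∇·V = 4*x*z + 2*y - 15*z + 5
At (1, -3, -1): 10.

10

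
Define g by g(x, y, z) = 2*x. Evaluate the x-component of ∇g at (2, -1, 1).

(∇g)_1 = ∂g/∂x = 2
At (2, -1, 1): 2.

2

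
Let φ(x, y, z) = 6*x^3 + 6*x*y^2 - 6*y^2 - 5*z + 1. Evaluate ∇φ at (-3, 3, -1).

∂φ/∂x = 18*x^2 + 6*y^2
∂φ/∂y = 12*x*y - 12*y
∂φ/∂z = -5
∇φ = (18*x^2 + 6*y^2, 12*x*y - 12*y, -5)
At (-3, 3, -1): (216, -144, -5).

(216, -144, -5)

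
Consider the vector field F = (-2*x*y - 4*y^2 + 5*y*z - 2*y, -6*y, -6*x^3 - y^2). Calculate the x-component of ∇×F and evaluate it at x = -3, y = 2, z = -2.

(∇×F)_1 = ∂F₃/∂y − ∂F₂/∂z
= -2*y − (0)
= -2*y
At (-3, 2, -2): -4.

-4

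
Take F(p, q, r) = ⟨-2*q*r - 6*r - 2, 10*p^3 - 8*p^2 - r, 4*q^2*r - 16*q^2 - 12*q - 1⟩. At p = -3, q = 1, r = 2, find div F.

∂F₁/∂p = 0
∂F₂/∂q = 0
∂F₃/∂r = 4*q^2
∇·F = 4*q^2
At (-3, 1, 2): 4.

4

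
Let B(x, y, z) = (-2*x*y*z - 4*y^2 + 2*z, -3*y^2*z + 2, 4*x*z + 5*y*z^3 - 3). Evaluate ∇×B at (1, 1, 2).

(43, -8, 12)

(∇×B)₁ = ∂B₃/∂y − ∂B₂/∂z = 3*y^2 + 5*z^3
(∇×B)₂ = ∂B₁/∂z − ∂B₃/∂x = -2*x*y - 4*z + 2
(∇×B)₃ = ∂B₂/∂x − ∂B₁/∂y = 2*x*z + 8*y
∇×B = (3*y^2 + 5*z^3, -2*x*y - 4*z + 2, 2*x*z + 8*y)
At (1, 1, 2): (43, -8, 12).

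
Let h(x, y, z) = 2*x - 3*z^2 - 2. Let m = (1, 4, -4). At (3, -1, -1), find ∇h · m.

∂h/∂x = 2
∂h/∂y = 0
∂h/∂z = -6*z
∇h at (3, -1, -1) = (2, 0, 6)
∇h · m = (2)(1) + (0)(4) + (6)(-4) = -22

-22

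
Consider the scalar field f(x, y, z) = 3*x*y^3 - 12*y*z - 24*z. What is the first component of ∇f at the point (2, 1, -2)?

(∇f)_1 = ∂f/∂x = 3*y^3
At (2, 1, -2): 3.

3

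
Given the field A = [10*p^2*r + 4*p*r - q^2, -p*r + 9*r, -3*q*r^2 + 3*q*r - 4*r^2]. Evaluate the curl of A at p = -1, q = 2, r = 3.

(∇×A)₁ = ∂A₃/∂q − ∂A₂/∂r = p - 3*r^2 + 3*r - 9
(∇×A)₂ = ∂A₁/∂r − ∂A₃/∂p = 10*p^2 + 4*p
(∇×A)₃ = ∂A₂/∂p − ∂A₁/∂q = 2*q - r
∇×A = (p - 3*r^2 + 3*r - 9, 10*p^2 + 4*p, 2*q - r)
At (-1, 2, 3): (-28, 6, 1).

(-28, 6, 1)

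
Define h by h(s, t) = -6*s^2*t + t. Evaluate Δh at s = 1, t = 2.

∂²h/∂s² = -12*t
∂²h/∂t² = 0
∇²h = -12*t
At (1, 2): -24.

-24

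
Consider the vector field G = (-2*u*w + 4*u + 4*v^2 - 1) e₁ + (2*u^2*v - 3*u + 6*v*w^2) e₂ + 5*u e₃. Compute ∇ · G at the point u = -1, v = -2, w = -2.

34

∂G₁/∂u = -2*w + 4
∂G₂/∂v = 2*u^2 + 6*w^2
∂G₃/∂w = 0
∇·G = 2*u^2 + 6*w^2 - 2*w + 4
At (-1, -2, -2): 34.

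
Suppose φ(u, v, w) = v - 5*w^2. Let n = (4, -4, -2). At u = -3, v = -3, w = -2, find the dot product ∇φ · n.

-44

∂φ/∂u = 0
∂φ/∂v = 1
∂φ/∂w = -10*w
∇φ at (-3, -3, -2) = (0, 1, 20)
∇φ · n = (0)(4) + (1)(-4) + (20)(-2) = -44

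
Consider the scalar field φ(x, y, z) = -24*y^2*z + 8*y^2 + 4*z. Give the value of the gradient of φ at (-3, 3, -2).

(0, 336, -212)

∂φ/∂x = 0
∂φ/∂y = -48*y*z + 16*y
∂φ/∂z = -24*y^2 + 4
∇φ = (0, -48*y*z + 16*y, -24*y^2 + 4)
At (-3, 3, -2): (0, 336, -212).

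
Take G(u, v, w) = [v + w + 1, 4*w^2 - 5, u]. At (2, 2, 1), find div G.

∂G₁/∂u = 0
∂G₂/∂v = 0
∂G₃/∂w = 0
∇·G = 0
At (2, 2, 1): 0.

0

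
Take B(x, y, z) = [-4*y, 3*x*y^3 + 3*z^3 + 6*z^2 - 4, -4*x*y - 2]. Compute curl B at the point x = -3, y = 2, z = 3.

(-105, 8, 28)

(∇×B)₁ = ∂B₃/∂y − ∂B₂/∂z = -4*x - 9*z^2 - 12*z
(∇×B)₂ = ∂B₁/∂z − ∂B₃/∂x = 4*y
(∇×B)₃ = ∂B₂/∂x − ∂B₁/∂y = 3*y^3 + 4
∇×B = (-4*x - 9*z^2 - 12*z, 4*y, 3*y^3 + 4)
At (-3, 2, 3): (-105, 8, 28).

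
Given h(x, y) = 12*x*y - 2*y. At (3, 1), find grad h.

∂h/∂x = 12*y
∂h/∂y = 12*x - 2
∇h = (12*y, 12*x - 2)
At (3, 1): (12, 34).

(12, 34)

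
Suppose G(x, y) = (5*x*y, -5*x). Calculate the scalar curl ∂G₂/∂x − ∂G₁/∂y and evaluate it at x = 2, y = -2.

∂G₂/∂x = -5
∂G₁/∂y = 5*x
Scalar curl = -5*x - 5
At (2, -2): -15.

-15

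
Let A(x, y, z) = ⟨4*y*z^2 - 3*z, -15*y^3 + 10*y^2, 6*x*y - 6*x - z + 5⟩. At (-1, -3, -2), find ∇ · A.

-466

∂A₁/∂x = 0
∂A₂/∂y = -45*y^2 + 20*y
∂A₃/∂z = -1
∇·A = -45*y^2 + 20*y - 1
At (-1, -3, -2): -466.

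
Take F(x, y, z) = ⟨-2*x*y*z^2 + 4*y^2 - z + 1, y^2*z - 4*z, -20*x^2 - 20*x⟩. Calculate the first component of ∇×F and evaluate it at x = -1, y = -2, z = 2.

(∇×F)_1 = ∂F₃/∂y − ∂F₂/∂z
= 0 − (y^2 - 4)
= -y^2 + 4
At (-1, -2, 2): 0.

0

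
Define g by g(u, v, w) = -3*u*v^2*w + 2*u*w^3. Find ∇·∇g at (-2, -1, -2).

∂²g/∂u² = 0
∂²g/∂v² = -6*u*w
∂²g/∂w² = 12*u*w
∇²g = 6*u*w
At (-2, -1, -2): 24.

24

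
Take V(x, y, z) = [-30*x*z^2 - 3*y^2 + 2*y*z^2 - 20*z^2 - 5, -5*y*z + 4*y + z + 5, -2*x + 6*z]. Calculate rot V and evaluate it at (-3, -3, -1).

(∇×V)₁ = ∂V₃/∂y − ∂V₂/∂z = 5*y - 1
(∇×V)₂ = ∂V₁/∂z − ∂V₃/∂x = -60*x*z + 4*y*z - 40*z + 2
(∇×V)₃ = ∂V₂/∂x − ∂V₁/∂y = 6*y - 2*z^2
∇×V = (5*y - 1, -60*x*z + 4*y*z - 40*z + 2, 6*y - 2*z^2)
At (-3, -3, -1): (-16, -126, -20).

(-16, -126, -20)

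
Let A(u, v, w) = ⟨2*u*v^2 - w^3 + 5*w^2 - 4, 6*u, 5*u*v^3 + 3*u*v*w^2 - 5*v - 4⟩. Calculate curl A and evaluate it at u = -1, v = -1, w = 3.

(∇×A)₁ = ∂A₃/∂v − ∂A₂/∂w = 15*u*v^2 + 3*u*w^2 - 5
(∇×A)₂ = ∂A₁/∂w − ∂A₃/∂u = -5*v^3 - 3*v*w^2 - 3*w^2 + 10*w
(∇×A)₃ = ∂A₂/∂u − ∂A₁/∂v = -4*u*v + 6
∇×A = (15*u*v^2 + 3*u*w^2 - 5, -5*v^3 - 3*v*w^2 - 3*w^2 + 10*w, -4*u*v + 6)
At (-1, -1, 3): (-47, 35, 2).

(-47, 35, 2)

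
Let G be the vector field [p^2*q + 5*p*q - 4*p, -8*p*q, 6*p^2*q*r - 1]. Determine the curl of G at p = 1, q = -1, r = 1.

(∇×G)₁ = ∂G₃/∂q − ∂G₂/∂r = 6*p^2*r
(∇×G)₂ = ∂G₁/∂r − ∂G₃/∂p = -12*p*q*r
(∇×G)₃ = ∂G₂/∂p − ∂G₁/∂q = -p^2 - 5*p - 8*q
∇×G = (6*p^2*r, -12*p*q*r, -p^2 - 5*p - 8*q)
At (1, -1, 1): (6, 12, 2).

(6, 12, 2)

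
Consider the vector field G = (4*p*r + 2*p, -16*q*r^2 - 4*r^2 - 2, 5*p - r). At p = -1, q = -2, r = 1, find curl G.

(∇×G)₁ = ∂G₃/∂q − ∂G₂/∂r = 32*q*r + 8*r
(∇×G)₂ = ∂G₁/∂r − ∂G₃/∂p = 4*p - 5
(∇×G)₃ = ∂G₂/∂p − ∂G₁/∂q = 0
∇×G = (32*q*r + 8*r, 4*p - 5, 0)
At (-1, -2, 1): (-56, -9, 0).

(-56, -9, 0)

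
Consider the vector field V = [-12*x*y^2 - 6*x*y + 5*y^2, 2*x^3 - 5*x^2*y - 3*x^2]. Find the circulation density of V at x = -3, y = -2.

158

∂V₂/∂x = 6*x^2 - 10*x*y - 6*x
∂V₁/∂y = -24*x*y - 6*x + 10*y
Scalar curl = 6*x^2 + 14*x*y - 10*y
At (-3, -2): 158.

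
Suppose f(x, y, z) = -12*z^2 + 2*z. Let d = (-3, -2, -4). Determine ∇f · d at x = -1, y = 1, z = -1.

∂f/∂x = 0
∂f/∂y = 0
∂f/∂z = -24*z + 2
∇f at (-1, 1, -1) = (0, 0, 26)
∇f · d = (0)(-3) + (0)(-2) + (26)(-4) = -104

-104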